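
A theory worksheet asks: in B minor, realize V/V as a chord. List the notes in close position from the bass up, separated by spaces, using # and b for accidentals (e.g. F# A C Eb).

C# E# G#

The slash means an applied dominant: we want the dominant of V. In B minor, V is F# major, and its dominant is built on C#.
Building a major triad on C# gives C#-E#-G#.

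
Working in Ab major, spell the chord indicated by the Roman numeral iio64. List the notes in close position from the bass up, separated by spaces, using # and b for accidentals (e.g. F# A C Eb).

iio64 is the diminished supertonic triad, borrowed from the parallel minor. In Ab major that root is Bb.
So the chord is Bb-Db-Fb.
The figured bass 64 indicates second inversion, placing the fifth (Fb) in the bass: Fb-Bb-Db.

Fb Bb Db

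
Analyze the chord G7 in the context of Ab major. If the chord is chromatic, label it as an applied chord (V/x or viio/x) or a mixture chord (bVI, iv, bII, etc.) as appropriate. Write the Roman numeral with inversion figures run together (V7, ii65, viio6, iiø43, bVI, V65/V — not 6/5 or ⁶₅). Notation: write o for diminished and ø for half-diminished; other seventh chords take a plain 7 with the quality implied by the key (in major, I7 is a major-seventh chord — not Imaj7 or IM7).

V7/iii

The pitches G-B-D-F form a dominant seventh chord rooted on G.
G is not a diatonic chord root with this quality in Ab major, but it lies a perfect fifth above C (iii), so the chord functions as an applied dominant of iii.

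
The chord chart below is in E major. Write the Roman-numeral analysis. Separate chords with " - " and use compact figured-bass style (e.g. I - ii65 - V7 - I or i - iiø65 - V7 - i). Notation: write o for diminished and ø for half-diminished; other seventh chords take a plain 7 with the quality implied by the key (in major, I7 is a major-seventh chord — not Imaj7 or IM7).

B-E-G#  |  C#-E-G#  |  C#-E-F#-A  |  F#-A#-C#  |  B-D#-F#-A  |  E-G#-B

B-E-G#: major triad on E = scale degree 1 → I64.
C#-E-G#: minor triad on C# = scale degree 6 → vi.
C#-E-F#-A: root F# is the supertonic; minor seventh chord there is ii43.
F#-A#-C# is the secondary dominant of V (major triad on F#): V/V.
B-D#-F#-A has root B, degree 5 in E major, so V7.
E-G#-B: major triad on E = scale degree 1 → I.

I64 - vi - ii43 - V/V - V7 - I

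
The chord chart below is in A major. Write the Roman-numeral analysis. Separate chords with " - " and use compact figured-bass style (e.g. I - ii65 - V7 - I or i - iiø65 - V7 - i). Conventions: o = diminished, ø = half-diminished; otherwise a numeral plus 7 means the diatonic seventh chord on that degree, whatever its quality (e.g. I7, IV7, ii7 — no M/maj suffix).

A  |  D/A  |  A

A: root A is the tonic; major triad there is I.
D/A has root D, degree 4 in A major, so IV64.
A has root A, degree 1 in A major, so I.

I - IV64 - I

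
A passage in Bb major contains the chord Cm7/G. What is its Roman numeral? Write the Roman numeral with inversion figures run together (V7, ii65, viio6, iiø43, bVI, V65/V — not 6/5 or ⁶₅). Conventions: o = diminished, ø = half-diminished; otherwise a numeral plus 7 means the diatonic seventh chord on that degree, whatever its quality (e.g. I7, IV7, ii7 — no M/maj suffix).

Stacked in thirds the chord is C-Eb-G-Bb: a minor seventh chord on C.
C is scale degree 2 in Bb major, and a minor seventh chord on that degree is written ii7.
With G in the bass the chord is in second inversion, so the figured bass is 43.

ii43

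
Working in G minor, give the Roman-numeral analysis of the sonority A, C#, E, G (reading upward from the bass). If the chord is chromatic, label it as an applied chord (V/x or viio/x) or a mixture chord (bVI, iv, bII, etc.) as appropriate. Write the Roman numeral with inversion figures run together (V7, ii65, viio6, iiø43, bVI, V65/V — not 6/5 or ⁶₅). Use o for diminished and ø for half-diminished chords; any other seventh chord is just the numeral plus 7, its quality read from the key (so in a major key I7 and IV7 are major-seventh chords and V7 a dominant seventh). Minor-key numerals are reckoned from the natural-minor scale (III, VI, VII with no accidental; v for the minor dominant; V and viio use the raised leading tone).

Stacked in thirds the chord is A-C#-E-G: a dominant seventh chord on A.
A is not a diatonic chord root with this quality in G minor, but it lies a perfect fifth above D (V), so the chord functions as an applied dominant of V.

V7/V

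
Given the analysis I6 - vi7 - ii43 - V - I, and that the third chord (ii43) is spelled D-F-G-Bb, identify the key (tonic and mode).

F major

ii43 is given as D-F-G-Bb — a minor seventh chord with root G.
ii43 on G implies G is the supertonic; that puts the tonic at F, and the lowercase numeral fits major mode.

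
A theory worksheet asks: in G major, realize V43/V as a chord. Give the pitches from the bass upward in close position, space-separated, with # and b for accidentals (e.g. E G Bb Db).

V43/V is a secondary dominant — the dominant seventh of V. V in G major is D, so the applied chord's root is A, a perfect fifth above.
Building a dominant seventh chord on A gives A-C#-E-G.
The figured bass 43 indicates second inversion, placing the fifth (E) in the bass: E-G-A-C#.

E G A C#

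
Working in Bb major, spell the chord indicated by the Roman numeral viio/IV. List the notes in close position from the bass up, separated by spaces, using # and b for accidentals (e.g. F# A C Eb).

The slash marks an applied leading-tone chord: viio of IV. In Bb major, IV is Eb, so the leading tone to it is D, a half step below.
Building a diminished triad on D gives D-F-Ab.

D F Ab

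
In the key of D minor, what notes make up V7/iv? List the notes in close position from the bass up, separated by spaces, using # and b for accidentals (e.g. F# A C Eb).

D F# A C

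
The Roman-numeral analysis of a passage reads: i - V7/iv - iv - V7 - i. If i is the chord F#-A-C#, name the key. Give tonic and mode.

F# minor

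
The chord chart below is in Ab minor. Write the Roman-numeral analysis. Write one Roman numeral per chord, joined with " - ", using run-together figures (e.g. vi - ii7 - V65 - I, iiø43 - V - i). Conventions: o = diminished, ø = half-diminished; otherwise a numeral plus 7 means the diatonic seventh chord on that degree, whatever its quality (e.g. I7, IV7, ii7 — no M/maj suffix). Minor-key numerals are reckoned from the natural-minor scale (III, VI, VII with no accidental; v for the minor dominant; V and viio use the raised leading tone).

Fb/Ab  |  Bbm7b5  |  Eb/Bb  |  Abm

VI6 - iiø7 - V64 - i

Fb/Ab: major triad on Fb = scale degree 6 → VI6.
Bbm7b5 has root Bb, degree 2 in Ab minor, so iiø7.
Eb/Bb has root Eb, degree 5 in Ab minor, so V64.
Abm: root Ab is the tonic; minor triad there is i.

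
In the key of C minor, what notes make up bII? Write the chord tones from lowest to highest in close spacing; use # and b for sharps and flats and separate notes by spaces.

Scale degree 2 in C minor is D; lowering it a half step gives Db. bII is the Neapolitan chord — a major triad on the lowered second degree.
So the chord is Db-F-Ab.

Db F Ab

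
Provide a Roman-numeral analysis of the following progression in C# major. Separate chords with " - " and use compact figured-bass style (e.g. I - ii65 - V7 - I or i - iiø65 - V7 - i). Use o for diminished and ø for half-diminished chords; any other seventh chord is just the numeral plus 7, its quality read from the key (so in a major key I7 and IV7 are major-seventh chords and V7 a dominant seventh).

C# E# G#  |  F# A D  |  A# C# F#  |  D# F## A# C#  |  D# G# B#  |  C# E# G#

I - bII6 - IV6 - V7/V - V64 - I

C#-E#-G# has root C#, degree 1 in C# major, so I.
F#-A-D: major triad on D — chromatic; D is the lowered second degree, so this is the Neapolitan sixth, bII6 (third, F#, in the bass — hence the 6).
A#-C#-F# has root F#, degree 4 in C# major, so IV6.
D#-F##-A#-C#: chromatic; D# is V of V, so V7/V.
D#-G#-B#: major triad on G# = scale degree 5 → V64.
C#-E#-G#: root C# is the tonic; major triad there is I.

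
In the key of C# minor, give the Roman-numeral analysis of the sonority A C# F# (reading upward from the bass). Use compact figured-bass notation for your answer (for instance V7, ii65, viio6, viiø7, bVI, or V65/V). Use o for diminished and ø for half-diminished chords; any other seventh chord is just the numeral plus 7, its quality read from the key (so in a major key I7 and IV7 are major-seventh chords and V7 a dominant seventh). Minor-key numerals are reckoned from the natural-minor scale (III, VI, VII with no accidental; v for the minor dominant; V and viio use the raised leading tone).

iv6

The pitches F#-A-C# form a minor triad rooted on F#.
F# is scale degree 4 in C# minor, and a minor triad on that degree is written iv.
With A in the bass the chord is in first inversion, so the figured bass is 6.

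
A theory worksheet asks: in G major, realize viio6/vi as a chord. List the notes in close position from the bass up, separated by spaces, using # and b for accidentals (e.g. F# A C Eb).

F# A D#

viio6/vi is a secondary leading-tone chord. The target vi is E in G major; the applied chord is rooted a semitone below, on D#.
Building a diminished triad on D# gives D#-F#-A.
The figured bass 6 indicates first inversion, placing the third (F#) in the bass: F#-A-D#.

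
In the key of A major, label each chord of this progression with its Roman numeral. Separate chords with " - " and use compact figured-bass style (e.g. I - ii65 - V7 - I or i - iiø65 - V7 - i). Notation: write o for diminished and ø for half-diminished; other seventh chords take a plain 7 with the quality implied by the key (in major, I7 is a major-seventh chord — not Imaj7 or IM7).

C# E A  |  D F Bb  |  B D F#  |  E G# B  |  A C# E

I6 - bII6 - ii - V - I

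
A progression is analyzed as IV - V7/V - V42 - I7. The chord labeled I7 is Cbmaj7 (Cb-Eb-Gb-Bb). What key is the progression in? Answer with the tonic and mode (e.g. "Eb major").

The anchor chord is a major seventh chord on Cb, labeled I7.
If Cb is scale degree 1 and the mode makes that degree carry a major seventh chord, the tonic is Cb and the mode is major.

Cb major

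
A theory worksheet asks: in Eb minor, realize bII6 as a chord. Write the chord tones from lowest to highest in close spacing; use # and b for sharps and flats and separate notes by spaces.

Ab Cb Fb

Scale degree 2 in Eb minor is F; lowering it a half step gives Fb. bII6 is the Neapolitan sixth — a major triad on the lowered second degree, here in its customary first inversion.
So the chord is Fb-Ab-Cb, a major triad.
With the 6 figure the chord is in first inversion; from the bass Ab upward in close position it reads Ab-Cb-Fb.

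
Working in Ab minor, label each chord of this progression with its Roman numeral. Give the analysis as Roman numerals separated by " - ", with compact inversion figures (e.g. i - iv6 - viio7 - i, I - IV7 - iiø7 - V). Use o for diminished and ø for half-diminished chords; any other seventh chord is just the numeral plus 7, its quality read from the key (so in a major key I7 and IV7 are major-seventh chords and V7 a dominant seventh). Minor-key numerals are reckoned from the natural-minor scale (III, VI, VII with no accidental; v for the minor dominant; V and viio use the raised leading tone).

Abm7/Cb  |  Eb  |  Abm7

i65 - V - i7

Abm7/Cb: root Ab is the tonic; minor seventh chord there is i65.
Eb: root Eb is the dominant; major triad there is V.
Abm7: minor seventh chord on Ab = scale degree 1 → i7.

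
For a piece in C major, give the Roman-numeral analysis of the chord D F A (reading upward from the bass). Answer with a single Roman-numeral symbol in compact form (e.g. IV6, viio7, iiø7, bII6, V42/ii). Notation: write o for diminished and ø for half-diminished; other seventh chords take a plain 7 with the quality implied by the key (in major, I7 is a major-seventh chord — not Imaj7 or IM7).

ii

The pitches D-F-A form a minor triad rooted on D.
In C major, D is the supertonic; the diatonic minor triad there is ii.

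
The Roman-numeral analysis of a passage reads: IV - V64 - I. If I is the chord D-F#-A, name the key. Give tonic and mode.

The chord D is a major triad rooted on D; its label is I.
If D is scale degree 1 and the mode makes that degree carry a major triad, the tonic is D and the mode is major.

D major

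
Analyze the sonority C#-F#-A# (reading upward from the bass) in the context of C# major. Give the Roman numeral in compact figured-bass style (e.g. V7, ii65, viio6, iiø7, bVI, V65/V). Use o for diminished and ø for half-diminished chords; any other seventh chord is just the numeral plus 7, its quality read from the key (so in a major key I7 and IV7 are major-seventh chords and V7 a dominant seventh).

Stacked in thirds the chord is F#-A#-C#: a major triad on F#.
F# is scale degree 4 in C# major, and a major triad on that degree is written IV.
With C# in the bass the chord is in second inversion, so the figured bass is 64.

IV64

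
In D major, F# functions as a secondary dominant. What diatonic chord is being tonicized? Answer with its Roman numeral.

vi

The chord is a major triad on F#.
A dominant resolves down a perfect fifth: F# → B. In D major, B is scale degree 6, i.e. vi.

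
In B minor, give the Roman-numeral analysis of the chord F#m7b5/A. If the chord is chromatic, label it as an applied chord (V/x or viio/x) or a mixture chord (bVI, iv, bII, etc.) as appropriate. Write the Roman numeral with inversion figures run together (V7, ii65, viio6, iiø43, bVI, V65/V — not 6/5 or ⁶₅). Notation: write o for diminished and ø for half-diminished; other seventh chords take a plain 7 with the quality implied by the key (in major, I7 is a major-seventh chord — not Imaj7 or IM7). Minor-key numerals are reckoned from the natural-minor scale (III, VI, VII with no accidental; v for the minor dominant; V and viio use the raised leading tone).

viiø65/VI

The pitches F#-A-C-E form a half-diminished seventh chord rooted on F#.
F# sits a half step below G (VI in B minor); a diminished chord there is the applied leading-tone chord of VI.
With A in the bass the chord is in first inversion, so the figured bass is 65.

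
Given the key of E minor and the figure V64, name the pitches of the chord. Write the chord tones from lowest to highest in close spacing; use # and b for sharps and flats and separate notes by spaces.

F# B D#

In E minor, the dominant is B. The dominant is major (leading tone raised), so V is a major triad.
Stacking thirds from B gives B-D#-F#.
The figured bass 64 indicates second inversion, placing the fifth (F#) in the bass: F#-B-D#.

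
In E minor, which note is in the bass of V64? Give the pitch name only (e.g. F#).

F#

V in E minor has root B; the chord is B-D#-F#.
The figure 64 means second inversion — the fifth is in the bass.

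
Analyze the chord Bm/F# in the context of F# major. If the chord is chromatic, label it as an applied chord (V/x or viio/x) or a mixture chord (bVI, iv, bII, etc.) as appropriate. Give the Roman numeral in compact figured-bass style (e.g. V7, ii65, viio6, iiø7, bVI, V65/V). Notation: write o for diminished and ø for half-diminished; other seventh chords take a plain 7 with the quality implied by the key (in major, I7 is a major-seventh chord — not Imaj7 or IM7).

The pitches B-D-F# form a minor triad rooted on B.
B is the fourth degree of F# major. This is the minor subdominant, borrowed from the parallel minor.
With F# in the bass the chord is in second inversion, so the figured bass is 64.

iv64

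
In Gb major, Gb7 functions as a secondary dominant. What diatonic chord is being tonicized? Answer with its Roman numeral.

IV

The chord is a dominant seventh chord on Gb.
A dominant resolves down a perfect fifth: Gb → Cb. In Gb major, Cb is scale degree 4, i.e. IV.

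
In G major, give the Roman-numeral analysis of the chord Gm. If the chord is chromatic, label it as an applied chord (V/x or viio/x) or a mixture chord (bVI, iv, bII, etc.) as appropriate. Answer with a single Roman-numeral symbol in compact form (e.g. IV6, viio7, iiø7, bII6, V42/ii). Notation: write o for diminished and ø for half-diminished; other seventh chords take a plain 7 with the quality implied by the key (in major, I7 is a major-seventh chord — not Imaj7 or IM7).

i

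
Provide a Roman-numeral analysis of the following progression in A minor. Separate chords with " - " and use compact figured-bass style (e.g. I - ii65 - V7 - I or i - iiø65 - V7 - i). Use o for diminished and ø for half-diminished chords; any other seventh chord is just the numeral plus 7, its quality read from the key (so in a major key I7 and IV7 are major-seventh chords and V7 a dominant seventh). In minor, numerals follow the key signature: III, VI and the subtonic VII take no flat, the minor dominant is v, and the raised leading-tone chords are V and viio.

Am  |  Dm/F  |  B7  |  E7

Am has root A, degree 1 in A minor, so i.
Dm/F has root D, degree 4 in A minor, so iv6.
B7 is the secondary dominant of V (dominant seventh chord on B): V7/V.
E7: root E is the dominant; dominant seventh chord there is V7.

i - iv6 - V7/V - V7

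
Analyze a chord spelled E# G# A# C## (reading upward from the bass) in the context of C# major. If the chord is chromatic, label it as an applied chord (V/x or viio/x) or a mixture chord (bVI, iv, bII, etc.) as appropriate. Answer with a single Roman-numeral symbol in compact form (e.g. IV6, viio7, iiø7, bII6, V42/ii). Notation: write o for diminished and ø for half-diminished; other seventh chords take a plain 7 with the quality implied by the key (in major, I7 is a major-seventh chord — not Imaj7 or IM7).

V43/ii

The pitches A#-C##-E#-G# form a dominant seventh chord rooted on A#.
A# is not a diatonic chord root with this quality in C# major, but it lies a perfect fifth above D# (ii), so the chord functions as an applied dominant of ii.
With E# in the bass the chord is in second inversion, so the figured bass is 43.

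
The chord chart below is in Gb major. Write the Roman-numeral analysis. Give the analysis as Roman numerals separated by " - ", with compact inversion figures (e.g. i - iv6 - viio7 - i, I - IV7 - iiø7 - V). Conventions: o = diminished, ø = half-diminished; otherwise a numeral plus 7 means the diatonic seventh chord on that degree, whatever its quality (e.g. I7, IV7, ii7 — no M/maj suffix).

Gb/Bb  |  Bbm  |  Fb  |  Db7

I6 - iii - bVII - V7

Gb/Bb has root Gb, degree 1 in Gb major, so I6.
Bbm: minor triad on Bb = scale degree 3 → iii.
Fb is non-diatonic — bVII, a mixture chord from Gb minor.
Db7: dominant seventh chord on Db = scale degree 5 → V7.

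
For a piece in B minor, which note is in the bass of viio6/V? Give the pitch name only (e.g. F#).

G#

The applied chord viio6/V is rooted on E#: E#-G#-B.
The figure 6 means first inversion — the third is in the bass.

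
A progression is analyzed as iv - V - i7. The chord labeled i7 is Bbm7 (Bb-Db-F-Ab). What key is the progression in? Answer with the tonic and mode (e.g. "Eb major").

Bb minor

i7 is given as Bb-Db-F-Ab — a minor seventh chord with root Bb.
If Bb is scale degree 1 and the mode makes that degree carry a minor seventh chord, the tonic is Bb and the mode is minor.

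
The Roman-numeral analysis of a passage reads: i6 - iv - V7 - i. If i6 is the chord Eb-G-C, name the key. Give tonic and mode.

i6 is given as Eb-G-C — a minor triad with root C.
If C is scale degree 1 and the mode makes that degree carry a minor triad, the tonic is C and the mode is minor.

C minor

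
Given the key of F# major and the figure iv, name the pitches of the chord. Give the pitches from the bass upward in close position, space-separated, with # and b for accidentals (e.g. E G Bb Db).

iv is the minor subdominant, borrowed from the parallel minor. In F# major that root is B.
So the chord is B-D-F#, a minor triad.

B D F#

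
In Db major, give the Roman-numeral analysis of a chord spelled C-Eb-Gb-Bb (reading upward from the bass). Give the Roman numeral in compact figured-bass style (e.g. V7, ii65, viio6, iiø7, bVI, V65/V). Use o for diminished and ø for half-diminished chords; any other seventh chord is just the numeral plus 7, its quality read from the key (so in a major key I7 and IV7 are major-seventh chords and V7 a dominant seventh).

Stacked in thirds the chord is C-Eb-Gb-Bb: a half-diminished seventh chord on C.
In Db major, C is the leading tone; the diatonic half-diminished seventh chord there is viiø7.

viiø7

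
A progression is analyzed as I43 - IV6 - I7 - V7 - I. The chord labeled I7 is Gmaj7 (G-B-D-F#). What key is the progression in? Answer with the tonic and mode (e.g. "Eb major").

G major

I7 is given as G-B-D-F# — a major seventh chord with root G.
If G is scale degree 1 and the mode makes that degree carry a major seventh chord, the tonic is G and the mode is major.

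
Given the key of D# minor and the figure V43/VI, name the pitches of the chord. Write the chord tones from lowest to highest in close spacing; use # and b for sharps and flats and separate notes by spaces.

C# E F# A#

The slash means an applied dominant: we want the dominant of VI. In D# minor, VI is B major, and its dominant is built on F#.
Building a dominant seventh chord on F# gives F#-A#-C#-E.
The figured bass 43 indicates second inversion, placing the fifth (C#) in the bass: C#-E-F#-A#.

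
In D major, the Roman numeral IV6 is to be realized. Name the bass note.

IV in D major has root G; the chord is G-B-D.
The figure 6 means first inversion — the third is in the bass.

B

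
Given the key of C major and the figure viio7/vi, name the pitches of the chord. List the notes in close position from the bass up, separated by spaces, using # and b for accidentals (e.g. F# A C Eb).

G# B D F

The slash marks an applied leading-tone chord: viio of vi. In C major, vi is A, so the leading tone to it is G#, a half step below.
Building a fully diminished seventh chord on G# gives G#-B-D-F.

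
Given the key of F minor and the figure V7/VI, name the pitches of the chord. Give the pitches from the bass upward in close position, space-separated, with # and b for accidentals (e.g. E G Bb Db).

Ab C Eb Gb

V7/VI is a secondary dominant — the dominant seventh of VI. VI in F minor is Db, so the applied chord's root is Ab, a perfect fifth above.
Building a dominant seventh chord on Ab gives Ab-C-Eb-Gb.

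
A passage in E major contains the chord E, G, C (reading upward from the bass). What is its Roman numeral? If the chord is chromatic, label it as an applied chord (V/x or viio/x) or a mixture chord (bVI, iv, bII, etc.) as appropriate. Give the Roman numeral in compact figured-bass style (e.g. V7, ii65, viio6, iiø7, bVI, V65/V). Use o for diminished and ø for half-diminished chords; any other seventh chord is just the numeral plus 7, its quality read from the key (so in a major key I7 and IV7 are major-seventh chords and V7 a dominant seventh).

bVI6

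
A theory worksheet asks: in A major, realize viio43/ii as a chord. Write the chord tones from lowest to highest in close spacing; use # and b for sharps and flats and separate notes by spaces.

The slash marks an applied leading-tone chord: viio of ii. In A major, ii is B, so the leading tone to it is A#, a half step below.
Building a fully diminished seventh chord on A# gives A#-C#-E-G.
With the 43 figure the chord is in second inversion; from the bass E upward in close position it reads E-G-A#-C#.

E G A# C#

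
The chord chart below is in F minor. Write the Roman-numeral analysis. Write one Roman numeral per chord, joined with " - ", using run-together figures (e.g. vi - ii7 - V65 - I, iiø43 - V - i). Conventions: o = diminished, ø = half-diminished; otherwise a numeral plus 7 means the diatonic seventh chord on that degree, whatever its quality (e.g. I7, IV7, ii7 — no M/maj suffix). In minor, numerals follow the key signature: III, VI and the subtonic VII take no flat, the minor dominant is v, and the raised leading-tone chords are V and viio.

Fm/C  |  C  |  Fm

i64 - V - i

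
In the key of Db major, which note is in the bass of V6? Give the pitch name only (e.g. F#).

V in Db major has root Ab; the chord is Ab-C-Eb.
The figure 6 means first inversion — the third is in the bass.

C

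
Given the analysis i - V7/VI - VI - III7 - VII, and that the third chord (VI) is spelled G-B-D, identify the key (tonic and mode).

B minor

The anchor chord is a major triad on G, labeled VI.
Counting down 5 scale steps from G places the tonic on B; a major triad on degree 6 is diatonic only in minor.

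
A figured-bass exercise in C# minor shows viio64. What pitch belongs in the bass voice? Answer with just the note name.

viio in C# minor has root B#; the chord is B#-D#-F#.
The figure 64 means second inversion — the fifth is in the bass.

F#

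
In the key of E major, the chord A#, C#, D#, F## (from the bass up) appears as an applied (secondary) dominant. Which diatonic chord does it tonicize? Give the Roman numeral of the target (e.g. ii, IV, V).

The chord is a dominant seventh chord on D#.
A dominant resolves down a perfect fifth: D# → G#. In E major, G# is scale degree 3, i.e. iii.

iii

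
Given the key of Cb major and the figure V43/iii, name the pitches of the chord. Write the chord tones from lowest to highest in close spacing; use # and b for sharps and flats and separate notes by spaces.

F Ab Bb D

V43/iii is a secondary dominant — the dominant seventh of iii. iii in Cb major is Eb, so the applied chord's root is Bb, a perfect fifth above.
Building a dominant seventh chord on Bb gives Bb-D-F-Ab.
The figured bass 43 indicates second inversion, placing the fifth (F) in the bass: F-Ab-Bb-D.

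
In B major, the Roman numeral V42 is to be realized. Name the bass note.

E

V in B major has root F#; the chord is F#-A#-C#-E.
The figure 42 means third inversion — the seventh is in the bass.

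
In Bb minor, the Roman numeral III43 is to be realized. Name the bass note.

Ab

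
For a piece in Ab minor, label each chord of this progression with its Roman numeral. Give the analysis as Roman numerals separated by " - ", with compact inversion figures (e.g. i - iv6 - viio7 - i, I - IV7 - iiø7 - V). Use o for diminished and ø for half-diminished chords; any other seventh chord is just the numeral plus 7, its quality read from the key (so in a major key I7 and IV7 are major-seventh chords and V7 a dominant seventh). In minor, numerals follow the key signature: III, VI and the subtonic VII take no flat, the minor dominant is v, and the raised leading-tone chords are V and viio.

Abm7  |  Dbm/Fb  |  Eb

Abm7 has root Ab, degree 1 in Ab minor, so i7.
Dbm/Fb has root Db, degree 4 in Ab minor, so iv6.
Eb has root Eb, degree 5 in Ab minor, so V.

i7 - iv6 - V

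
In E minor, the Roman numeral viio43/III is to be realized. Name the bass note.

C

The applied chord viio43/III is rooted on F#: F#-A-C-Eb.
The figure 43 means second inversion — the fifth is in the bass.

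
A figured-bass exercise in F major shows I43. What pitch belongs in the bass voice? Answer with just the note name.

I in F major has root F; the chord is F-A-C-E.
The figure 43 means second inversion — the fifth is in the bass.

C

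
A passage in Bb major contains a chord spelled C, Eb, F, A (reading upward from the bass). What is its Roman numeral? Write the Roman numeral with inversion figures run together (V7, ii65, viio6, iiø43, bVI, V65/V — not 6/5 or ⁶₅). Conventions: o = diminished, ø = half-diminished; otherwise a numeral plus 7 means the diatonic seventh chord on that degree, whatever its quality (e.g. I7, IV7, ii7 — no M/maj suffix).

V43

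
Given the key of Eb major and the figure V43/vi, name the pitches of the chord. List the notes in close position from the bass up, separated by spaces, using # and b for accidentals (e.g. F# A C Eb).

D F G B

V43/vi is a secondary dominant — the dominant seventh of vi. vi in Eb major is C, so the applied chord's root is G, a perfect fifth above.
Building a dominant seventh chord on G gives G-B-D-F.
With the 43 figure the chord is in second inversion; from the bass D upward in close position it reads D-F-G-B.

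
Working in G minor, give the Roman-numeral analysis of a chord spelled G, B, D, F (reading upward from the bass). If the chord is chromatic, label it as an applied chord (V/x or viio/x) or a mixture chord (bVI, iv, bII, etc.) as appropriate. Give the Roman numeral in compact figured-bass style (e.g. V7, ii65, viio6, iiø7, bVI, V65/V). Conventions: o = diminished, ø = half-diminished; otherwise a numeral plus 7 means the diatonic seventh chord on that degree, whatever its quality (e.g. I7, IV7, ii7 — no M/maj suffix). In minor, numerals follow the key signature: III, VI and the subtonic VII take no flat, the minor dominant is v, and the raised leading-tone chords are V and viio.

Stacked in thirds the chord is G-B-D-F: a dominant seventh chord on G.
G is not a diatonic chord root with this quality in G minor, but it lies a perfect fifth above C (iv), so the chord functions as an applied dominant of iv.

V7/iv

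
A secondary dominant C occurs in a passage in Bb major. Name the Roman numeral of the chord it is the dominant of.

V

The chord is a major triad on C.
A dominant resolves down a perfect fifth: C → F. In Bb major, F is scale degree 5, i.e. V.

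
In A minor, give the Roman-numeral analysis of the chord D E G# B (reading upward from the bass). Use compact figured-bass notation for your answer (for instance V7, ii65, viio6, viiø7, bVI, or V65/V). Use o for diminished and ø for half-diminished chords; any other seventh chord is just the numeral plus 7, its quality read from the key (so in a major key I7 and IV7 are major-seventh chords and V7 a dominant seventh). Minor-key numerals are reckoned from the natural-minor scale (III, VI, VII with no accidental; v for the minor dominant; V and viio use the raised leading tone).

The pitches E-G#-B-D form a dominant seventh chord rooted on E.
E is scale degree 5 in A minor, and a dominant seventh chord on that degree is written V7.
With D in the bass the chord is in third inversion, so the figured bass is 42.

V42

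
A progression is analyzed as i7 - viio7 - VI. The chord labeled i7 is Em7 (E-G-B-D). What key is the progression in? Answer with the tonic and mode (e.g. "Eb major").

E minor

The anchor chord is a minor seventh chord on E, labeled i7.
If E is scale degree 1 and the mode makes that degree carry a minor seventh chord, the tonic is E and the mode is minor.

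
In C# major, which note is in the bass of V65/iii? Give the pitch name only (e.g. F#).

The applied chord V65/iii is rooted on B#: B#-D##-F##-A#.
The figure 65 means first inversion — the third is in the bass.

D##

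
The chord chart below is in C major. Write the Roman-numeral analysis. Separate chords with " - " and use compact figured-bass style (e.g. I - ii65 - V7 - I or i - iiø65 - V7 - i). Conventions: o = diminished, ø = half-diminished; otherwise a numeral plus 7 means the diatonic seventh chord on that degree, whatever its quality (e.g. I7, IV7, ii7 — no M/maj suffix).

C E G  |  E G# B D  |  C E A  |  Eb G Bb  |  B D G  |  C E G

C-E-G has root C, degree 1 in C major, so I.
E-G#-B-D is the secondary dominant of vi (dominant seventh chord on E): V7/vi.
C-E-A: root A is the submediant; minor triad there is vi6.
Eb-G-Bb is non-diatonic — bIII, a mixture chord from C minor.
B-D-G: root G is the dominant; major triad there is V6.
C-E-G has root C, degree 1 in C major, so I.

I - V7/vi - vi6 - bIII - V6 - I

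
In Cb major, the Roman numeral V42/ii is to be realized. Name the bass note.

The applied chord V42/ii is rooted on Ab: Ab-C-Eb-Gb.
The figure 42 means third inversion — the seventh is in the bass.

Gb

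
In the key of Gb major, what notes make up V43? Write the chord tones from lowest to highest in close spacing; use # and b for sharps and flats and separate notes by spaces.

Ab Cb Db F

The numeral's case and figure indicate a dominant seventh chord. In Gb major its root, the fifth degree, is Db.
That chord is spelled Db-F-Ab-Cb.
With the 43 figure the chord is in second inversion; from the bass Ab upward in close position it reads Ab-Cb-Db-F.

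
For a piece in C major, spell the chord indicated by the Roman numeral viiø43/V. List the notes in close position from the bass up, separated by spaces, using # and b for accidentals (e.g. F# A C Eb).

C E F# A

The slash marks an applied leading-tone chord: viio of V. In C major, V is G, so the leading tone to it is F#, a half step below.
Building a half-diminished seventh chord on F# gives F#-A-C-E.
The figured bass 43 indicates second inversion, placing the fifth (C) in the bass: C-E-F#-A.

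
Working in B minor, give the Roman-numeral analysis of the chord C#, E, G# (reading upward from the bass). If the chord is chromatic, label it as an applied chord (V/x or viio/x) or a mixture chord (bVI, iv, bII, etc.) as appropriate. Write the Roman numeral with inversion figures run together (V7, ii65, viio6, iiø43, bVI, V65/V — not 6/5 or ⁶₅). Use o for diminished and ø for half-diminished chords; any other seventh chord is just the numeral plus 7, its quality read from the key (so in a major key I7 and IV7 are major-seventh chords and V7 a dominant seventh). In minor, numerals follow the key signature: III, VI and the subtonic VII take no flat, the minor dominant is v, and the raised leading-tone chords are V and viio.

ii

The pitches C#-E-G# form a minor triad rooted on C#.
C# is the second degree of B minor. This is the minor supertonic, borrowed from the parallel major (the Dorian ii).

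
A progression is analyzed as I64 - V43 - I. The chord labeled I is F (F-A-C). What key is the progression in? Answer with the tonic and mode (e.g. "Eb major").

F major

The anchor chord is a major triad on F, labeled I.
If F is scale degree 1 and the mode makes that degree carry a major triad, the tonic is F and the mode is major.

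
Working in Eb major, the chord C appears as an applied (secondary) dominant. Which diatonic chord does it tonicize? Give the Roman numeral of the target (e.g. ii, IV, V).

The chord is a major triad on C.
A dominant resolves down a perfect fifth: C → F. In Eb major, F is scale degree 2, i.e. ii.

ii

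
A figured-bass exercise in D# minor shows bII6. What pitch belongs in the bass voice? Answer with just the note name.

G#

bII in D# minor has root E; the chord is E-G#-B.
The figure 6 means first inversion — the third is in the bass.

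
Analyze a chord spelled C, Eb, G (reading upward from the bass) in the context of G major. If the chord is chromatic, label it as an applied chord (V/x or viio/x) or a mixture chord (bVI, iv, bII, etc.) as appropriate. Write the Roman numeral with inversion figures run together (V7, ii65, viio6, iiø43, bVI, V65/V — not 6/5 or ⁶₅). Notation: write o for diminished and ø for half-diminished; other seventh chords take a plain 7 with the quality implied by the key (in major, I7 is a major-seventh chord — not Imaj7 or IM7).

iv

Stacked in thirds the chord is C-Eb-G: a minor triad on C.
C is the fourth degree of G major. This is the minor subdominant, borrowed from the parallel minor.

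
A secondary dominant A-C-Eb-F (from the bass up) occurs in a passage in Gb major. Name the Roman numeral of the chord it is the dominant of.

The chord is a dominant seventh chord on F.
A dominant resolves down a perfect fifth: F → Bb. In Gb major, Bb is scale degree 3, i.e. iii.

iii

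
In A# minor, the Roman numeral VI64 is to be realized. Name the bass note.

C#

VI in A# minor has root F#; the chord is F#-A#-C#.
The figure 64 means second inversion — the fifth is in the bass.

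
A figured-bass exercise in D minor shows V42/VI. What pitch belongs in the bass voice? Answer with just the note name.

Eb

The applied chord V42/VI is rooted on F: F-A-C-Eb.
The figure 42 means third inversion — the seventh is in the bass.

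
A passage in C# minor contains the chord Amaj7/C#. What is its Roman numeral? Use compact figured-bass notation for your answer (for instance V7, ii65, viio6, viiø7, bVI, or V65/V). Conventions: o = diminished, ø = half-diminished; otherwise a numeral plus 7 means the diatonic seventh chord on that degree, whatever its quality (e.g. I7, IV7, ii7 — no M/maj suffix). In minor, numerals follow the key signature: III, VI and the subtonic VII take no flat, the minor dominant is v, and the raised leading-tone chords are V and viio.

The pitches A-C#-E-G# form a major seventh chord rooted on A.
In C# minor, A is the submediant; the diatonic major seventh chord there is VI7.
With C# in the bass the chord is in first inversion, so the figured bass is 65.

VI65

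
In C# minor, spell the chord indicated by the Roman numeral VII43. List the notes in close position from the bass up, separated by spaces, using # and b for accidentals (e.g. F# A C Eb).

F# A B D#

In C# minor, the subtonic is B, and the diatonic chord built there is a dominant seventh chord.
Stacking thirds from B gives B-D#-F#-A.
With the 43 figure the chord is in second inversion; from the bass F# upward in close position it reads F#-A-B-D#.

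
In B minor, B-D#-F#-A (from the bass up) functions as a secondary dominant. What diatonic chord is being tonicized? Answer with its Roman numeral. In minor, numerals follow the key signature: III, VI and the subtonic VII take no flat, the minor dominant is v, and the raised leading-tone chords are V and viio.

iv

The chord is a dominant seventh chord on B.
A dominant resolves down a perfect fifth: B → E. In B minor, E is scale degree 4, i.e. iv.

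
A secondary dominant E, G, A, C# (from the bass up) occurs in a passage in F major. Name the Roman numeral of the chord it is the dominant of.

vi

The chord is a dominant seventh chord on A.
A dominant resolves down a perfect fifth: A → D. In F major, D is scale degree 6, i.e. vi.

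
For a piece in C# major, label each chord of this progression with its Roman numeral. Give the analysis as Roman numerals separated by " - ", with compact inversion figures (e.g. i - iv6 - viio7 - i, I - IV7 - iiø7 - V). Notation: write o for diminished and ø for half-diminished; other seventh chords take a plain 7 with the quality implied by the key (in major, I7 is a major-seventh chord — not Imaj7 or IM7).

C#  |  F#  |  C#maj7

C# has root C#, degree 1 in C# major, so I.
F#: root F# is the subdominant; major triad there is IV.
C#maj7 has root C#, degree 1 in C# major, so I7.

I - IV - I7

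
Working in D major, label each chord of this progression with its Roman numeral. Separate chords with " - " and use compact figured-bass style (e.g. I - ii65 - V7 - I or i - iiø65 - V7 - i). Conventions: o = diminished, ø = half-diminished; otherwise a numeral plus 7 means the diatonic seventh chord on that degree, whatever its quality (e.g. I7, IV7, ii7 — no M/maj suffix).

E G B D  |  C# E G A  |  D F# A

ii7 - V65 - I

E-G-B-D: minor seventh chord on E = scale degree 2 → ii7.
C#-E-G-A: root A is the dominant; dominant seventh chord there is V65.
D-F#-A has root D, degree 1 in D major, so I.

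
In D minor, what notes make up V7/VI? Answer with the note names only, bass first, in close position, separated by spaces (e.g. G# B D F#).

F A C Eb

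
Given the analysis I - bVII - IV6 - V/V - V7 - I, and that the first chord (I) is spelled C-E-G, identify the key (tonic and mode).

C major

I is given as C-E-G — a major triad with root C.
If C is scale degree 1 and the mode makes that degree carry a major triad, the tonic is C and the mode is major.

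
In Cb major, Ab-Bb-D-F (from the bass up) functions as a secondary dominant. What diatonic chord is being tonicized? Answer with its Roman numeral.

iii

The chord is a dominant seventh chord on Bb.
A dominant resolves down a perfect fifth: Bb → Eb. In Cb major, Eb is scale degree 3, i.e. iii.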